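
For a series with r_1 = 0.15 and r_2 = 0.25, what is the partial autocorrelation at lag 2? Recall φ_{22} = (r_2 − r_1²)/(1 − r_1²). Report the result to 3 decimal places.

0.233

φ_{22} = (r_2 − r_1²) / (1 − r_1²)
r_1² = (0.15)² = 0.0225
Numerator = 0.25 − 0.0225 = 0.2275; denominator = 1 − 0.0225 = 0.9775
φ_{22} = 0.2275 / 0.9775 = 0.233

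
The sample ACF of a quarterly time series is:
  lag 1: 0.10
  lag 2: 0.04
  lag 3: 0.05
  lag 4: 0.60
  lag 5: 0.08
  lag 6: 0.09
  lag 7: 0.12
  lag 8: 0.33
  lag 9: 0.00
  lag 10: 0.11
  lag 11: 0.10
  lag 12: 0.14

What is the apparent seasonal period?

4

The largest autocorrelation is r_4 = 0.60, with a weaker echo at lag 8 (0.33); the remaining lags stay at or below 0.14.
The dominant spike at lag 4 indicates a seasonal period of 4.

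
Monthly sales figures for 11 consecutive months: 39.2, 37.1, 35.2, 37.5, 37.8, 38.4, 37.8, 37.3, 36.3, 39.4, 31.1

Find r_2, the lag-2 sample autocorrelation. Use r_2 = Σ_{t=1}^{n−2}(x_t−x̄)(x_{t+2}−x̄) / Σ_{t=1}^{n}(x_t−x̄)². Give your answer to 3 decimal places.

0.013

Mean x̄ = (39.2 + 37.1 + 35.2 + 37.5 + 37.8 + 38.4 + 37.8 + 37.3 + 36.3 + 39.4 + 31.1)/11 = 37.0091
Numerator Σ_{t=1}^{9}(x_t−x̄)(x_{t+2}−x̄) = 0.6880
Denominator Σ(x_t−x̄)² = 52.7291
r_2 = 0.6880 / 52.7291 = 0.013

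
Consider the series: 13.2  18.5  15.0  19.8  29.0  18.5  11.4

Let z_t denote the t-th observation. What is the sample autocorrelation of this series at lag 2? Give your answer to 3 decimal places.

Mean z̄ = (13.2 + 18.5 + 15.0 + 19.8 + 29.0 + 18.5 + 11.4)/7 = 17.9143
Σ(z_t−z̄)(z_{t+2}−z̄) = (13.7388) + (1.1045) + (-32.3069) + (1.1045) + (-72.2155) = -88.5747
Denominator Σ(z_t−z̄)² = 200.2886
r_2 = -88.5747 / 200.2886 = -0.442

-0.442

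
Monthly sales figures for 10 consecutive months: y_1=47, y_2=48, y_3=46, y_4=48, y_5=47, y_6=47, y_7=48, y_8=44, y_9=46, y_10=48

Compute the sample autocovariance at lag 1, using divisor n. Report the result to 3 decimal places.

-0.321

Mean ȳ = (47 + 48 + 46 + 48 + 47 + 47 + 48 + 44 + 46 + 48)/10 = 46.9000
Σ_{t=1}^{9}(y_t−ȳ)(y_{t+1}−ȳ) = -3.2100
γ_1 = -3.2100 / 10 = -0.321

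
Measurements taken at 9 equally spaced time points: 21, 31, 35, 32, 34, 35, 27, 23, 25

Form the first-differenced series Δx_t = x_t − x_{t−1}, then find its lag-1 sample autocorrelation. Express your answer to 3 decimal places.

First differences Δx: 10, 4, -3, 2, 1, -8, -4, 2
Mean of differences = 0.5000
Numerator Σ(Δx_t−Δx̄)(Δx_{t+1}−Δx̄) = 43.7500
Denominator Σ(Δx_t−Δx̄)² = 212.0000
r_1(Δx) = 43.7500 / 212.0000 = 0.206

0.206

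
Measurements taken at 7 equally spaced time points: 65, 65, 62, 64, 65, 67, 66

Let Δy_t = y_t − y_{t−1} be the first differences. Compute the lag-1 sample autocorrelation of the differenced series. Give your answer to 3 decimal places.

First differences Δy: 0, -3, 2, 1, 2, -1
Mean of differences = 0.1667
Numerator Σ(Δy_t−Δȳ)(Δy_{t+1}−Δȳ) = -4.3611
Denominator Σ(Δy_t−Δȳ)² = 18.8333
r_1(Δy) = -4.3611 / 18.8333 = -0.232

-0.232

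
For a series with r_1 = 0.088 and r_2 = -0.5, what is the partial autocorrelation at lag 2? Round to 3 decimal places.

-0.512

φ_{22} = (r_2 − r_1²) / (1 − r_1²)
r_1² = (0.088)² = 0.007744
Numerator = -0.5 − 0.0077 = -0.5077; denominator = 1 − 0.0077 = 0.9923
φ_{22} = -0.5077 / 0.9923 = -0.512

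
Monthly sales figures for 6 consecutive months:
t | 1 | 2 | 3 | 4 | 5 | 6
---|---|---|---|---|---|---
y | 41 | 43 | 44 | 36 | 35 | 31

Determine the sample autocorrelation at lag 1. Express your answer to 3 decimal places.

Mean ȳ = (41 + 43 + 44 + 36 + 35 + 31)/6 = 38.3333
Numerator Σ_{t=1}^{5}(y_t−ȳ)(y_{t+1}−ȳ) = 57.8889
Denominator Σ(y_t−ȳ)² = 131.3333
r_1 = 57.8889 / 131.3333 = 0.441

0.441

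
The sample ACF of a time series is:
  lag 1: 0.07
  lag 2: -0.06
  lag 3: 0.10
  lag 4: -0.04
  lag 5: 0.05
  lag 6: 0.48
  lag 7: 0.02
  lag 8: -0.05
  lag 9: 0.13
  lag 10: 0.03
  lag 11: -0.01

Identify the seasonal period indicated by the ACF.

6

The largest autocorrelation is r_6 = 0.48; the remaining lags stay at or below 0.13.
The dominant spike at lag 6 indicates a seasonal period of 6.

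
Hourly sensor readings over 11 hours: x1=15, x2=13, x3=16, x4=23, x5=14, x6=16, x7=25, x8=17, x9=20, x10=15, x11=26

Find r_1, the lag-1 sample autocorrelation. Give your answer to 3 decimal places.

-0.236

Mean x̄ = (15 + 13 + 16 + 23 + 14 + 16 + 25 + 17 + 20 + 15 + 26)/11 = 18.1818
Numerator Σ_{t=1}^{10}(x_t−x̄)(x_{t+1}−x̄) = -49.4876
Denominator Σ(x_t−x̄)² = 209.6364
r_1 = -49.4876 / 209.6364 = -0.236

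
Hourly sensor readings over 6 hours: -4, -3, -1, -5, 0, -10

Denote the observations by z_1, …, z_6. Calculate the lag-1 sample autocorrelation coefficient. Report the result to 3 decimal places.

Mean z̄ = (-4 − 3 − 1 − 5 + 0 − 10)/6 = -3.8333
Deviations from mean: -0.1667, 0.8333, 2.8333, -1.1667, 3.8333, -6.1667
Numerator Σ_{t=1}^{5}(z_t−z̄)(z_{t+1}−z̄) = -29.1944
Denominator Σ(z_t−z̄)² = 62.8333
r_1 = -29.1944 / 62.8333 = -0.465

-0.465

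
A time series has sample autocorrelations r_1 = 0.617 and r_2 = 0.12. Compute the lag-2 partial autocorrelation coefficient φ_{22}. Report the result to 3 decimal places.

φ_{22} = (r_2 − r_1²) / (1 − r_1²)
r_1² = (0.617)² = 0.380689
Numerator = 0.12 − 0.3807 = -0.2607; denominator = 1 − 0.3807 = 0.6193
φ_{22} = -0.2607 / 0.6193 = -0.421

-0.421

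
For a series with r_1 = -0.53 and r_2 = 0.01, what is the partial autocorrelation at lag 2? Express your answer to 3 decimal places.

-0.377

φ_{22} = (r_2 − r_1²) / (1 − r_1²)
r_1² = (-0.53)² = 0.2809
Numerator = 0.01 − 0.2809 = -0.2709; denominator = 1 − 0.2809 = 0.7191
φ_{22} = -0.2709 / 0.7191 = -0.377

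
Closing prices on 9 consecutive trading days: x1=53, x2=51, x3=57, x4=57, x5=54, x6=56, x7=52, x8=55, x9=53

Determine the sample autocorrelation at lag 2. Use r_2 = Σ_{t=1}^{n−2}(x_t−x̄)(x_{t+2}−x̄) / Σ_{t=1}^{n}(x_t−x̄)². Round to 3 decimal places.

Mean x̄ = (53 + 51 + 57 + 57 + 54 + 56 + 52 + 55 + 53)/9 = 54.2222
Numerator Σ_{t=1}^{7}(x_t−x̄)(x_{t+2}−x̄) = -3.4321
Denominator Σ(x_t−x̄)² = 37.5556
r_2 = -3.4321 / 37.5556 = -0.091

-0.091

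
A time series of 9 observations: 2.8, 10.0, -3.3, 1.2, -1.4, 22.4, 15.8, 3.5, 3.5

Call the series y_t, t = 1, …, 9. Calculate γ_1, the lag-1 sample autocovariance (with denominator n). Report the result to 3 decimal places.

Mean ȳ = (2.8 + 10.0 − 3.3 + 1.2 − 1.4 + 22.4 + 15.8 + 3.5 + 3.5)/9 = 6.0556
Σ_{t=1}^{8}(y_t−ȳ)(y_{t+1}−ȳ) = 50.9225
γ_1 = 50.9225 / 9 = 5.658

5.658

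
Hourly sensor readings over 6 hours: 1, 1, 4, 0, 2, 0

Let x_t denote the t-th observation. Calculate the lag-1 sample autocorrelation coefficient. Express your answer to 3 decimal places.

-0.539

Mean x̄ = (1 + 1 + 4 + 0 + 2 + 0)/6 = 1.3333
Deviations from mean: -0.3333, -0.3333, 2.6667, -1.3333, 0.6667, -1.3333
Σ(x_t−x̄)(x_{t+1}−x̄) = (0.1111) + (-0.8889) + (-3.5556) + (-0.8889) + (-0.8889) = -6.1111
Denominator Σ(x_t−x̄)² = 11.3333
r_1 = -6.1111 / 11.3333 = -0.539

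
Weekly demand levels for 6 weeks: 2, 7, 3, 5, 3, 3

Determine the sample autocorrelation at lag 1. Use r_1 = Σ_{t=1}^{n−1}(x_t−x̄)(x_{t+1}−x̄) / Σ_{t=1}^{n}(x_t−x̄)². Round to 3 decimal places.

-0.576

Mean x̄ = (2 + 7 + 3 + 5 + 3 + 3)/6 = 3.8333
Σ(x_t−x̄)(x_{t+1}−x̄) = (-5.8056) + (-2.6389) + (-0.9722) + (-0.9722) + (0.6944) = -9.6944
Denominator Σ(x_t−x̄)² = 16.8333
r_1 = -9.6944 / 16.8333 = -0.576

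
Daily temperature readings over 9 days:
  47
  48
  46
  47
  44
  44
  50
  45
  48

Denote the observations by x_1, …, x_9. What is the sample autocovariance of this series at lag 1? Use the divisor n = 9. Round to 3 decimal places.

Mean x̄ = (47 + 48 + 46 + 47 + 44 + 44 + 50 + 45 + 48)/9 = 46.5556
Σ_{t=1}^{8}(x_t−x̄)(x_{t+1}−x̄) = -11.4198
γ_1 = -11.4198 / 9 = -1.269

-1.269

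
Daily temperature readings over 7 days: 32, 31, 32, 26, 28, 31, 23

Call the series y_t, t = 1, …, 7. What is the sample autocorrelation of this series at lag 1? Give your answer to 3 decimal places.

Mean ȳ = (32 + 31 + 32 + 26 + 28 + 31 + 23)/7 = 29.0000
Numerator Σ_{t=1}^{6}(y_t−ȳ)(y_{t+1}−ȳ) = -8.0000
Denominator Σ(y_t−ȳ)² = 72.0000
r_1 = -8.0000 / 72.0000 = -0.111

-0.111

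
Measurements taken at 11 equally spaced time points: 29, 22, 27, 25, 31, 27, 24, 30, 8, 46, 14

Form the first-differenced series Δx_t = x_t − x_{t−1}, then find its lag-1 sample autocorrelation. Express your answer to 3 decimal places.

First differences Δx: -7, 5, -2, 6, -4, -3, 6, -22, 38, -32
Mean of differences = -1.5000
Numerator Σ(Δx_t−Δx̄)(Δx_{t+1}−Δx̄) = -2237.2500
Denominator Σ(Δx_t−Δx̄)² = 3104.5000
r_1(Δx) = -2237.2500 / 3104.5000 = -0.721

-0.721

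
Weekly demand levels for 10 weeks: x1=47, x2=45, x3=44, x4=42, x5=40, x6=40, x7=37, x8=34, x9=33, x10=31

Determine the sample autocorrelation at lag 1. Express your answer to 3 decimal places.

Mean x̄ = (47 + 45 + 44 + 42 + 40 + 40 + 37 + 34 + 33 + 31)/10 = 39.3000
Numerator Σ_{t=1}^{9}(x_t−x̄)(x_{t+1}−x̄) = 182.0100
Denominator Σ(x_t−x̄)² = 264.1000
r_1 = 182.0100 / 264.1000 = 0.689

0.689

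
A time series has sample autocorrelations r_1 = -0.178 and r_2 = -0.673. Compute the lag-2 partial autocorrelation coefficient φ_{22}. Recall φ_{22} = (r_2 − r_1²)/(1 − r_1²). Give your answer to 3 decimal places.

-0.728

φ_{22} = (r_2 − r_1²) / (1 − r_1²)
r_1² = (-0.178)² = 0.031684
Numerator = -0.673 − 0.0317 = -0.7047; denominator = 1 − 0.0317 = 0.9683
φ_{22} = -0.7047 / 0.9683 = -0.728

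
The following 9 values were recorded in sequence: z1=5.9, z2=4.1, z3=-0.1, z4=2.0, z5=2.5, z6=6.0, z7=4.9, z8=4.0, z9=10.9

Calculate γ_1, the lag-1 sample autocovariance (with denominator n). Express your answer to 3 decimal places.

Mean z̄ = (5.9 + 4.1 − 0.1 + 2.0 + 2.5 + 6.0 + 4.9 + 4.0 + 10.9)/9 = 4.4667
Σ_{t=1}^{8}(z_t−z̄)(z_{t+1}−z̄) = 11.7089
γ_1 = 11.7089 / 9 = 1.301

1.301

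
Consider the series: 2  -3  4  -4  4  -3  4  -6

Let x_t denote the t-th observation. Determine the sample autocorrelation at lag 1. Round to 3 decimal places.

Mean x̄ = (2 − 3 + 4 − 4 + 4 − 3 + 4 − 6)/8 = -0.2500
Deviations from mean: 2.2500, -2.7500, 4.2500, -3.7500, 4.2500, -2.7500, 4.2500, -5.7500
Numerator Σ_{t=1}^{7}(x_t−x̄)(x_{t+1}−x̄) = -97.5625
Denominator Σ(x_t−x̄)² = 121.5000
r_1 = -97.5625 / 121.5000 = -0.803

-0.803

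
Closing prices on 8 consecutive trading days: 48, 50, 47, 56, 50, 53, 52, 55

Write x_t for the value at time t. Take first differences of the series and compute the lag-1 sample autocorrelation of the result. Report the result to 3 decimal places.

First differences Δx: 2, -3, 9, -6, 3, -1, 3
Mean of differences = 1.0000
Numerator Σ(Δx_t−Δx̄)(Δx_{t+1}−Δx̄) = -114.0000
Denominator Σ(Δx_t−Δx̄)² = 142.0000
r_1(Δx) = -114.0000 / 142.0000 = -0.803

-0.803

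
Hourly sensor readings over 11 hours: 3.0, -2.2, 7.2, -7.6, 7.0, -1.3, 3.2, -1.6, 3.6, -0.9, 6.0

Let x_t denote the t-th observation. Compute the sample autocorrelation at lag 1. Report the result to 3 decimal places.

Mean x̄ = (3.0 − 2.2 + 7.2 − 7.6 + 7.0 − 1.3 + 3.2 − 1.6 + 3.6 − 0.9 + 6.0)/11 = 1.4909
Numerator Σ_{t=1}^{10}(x_t−x̄)(x_{t+1}−x̄) = -176.3955
Denominator Σ(x_t−x̄)² = 212.2491
r_1 = -176.3955 / 212.2491 = -0.831

-0.831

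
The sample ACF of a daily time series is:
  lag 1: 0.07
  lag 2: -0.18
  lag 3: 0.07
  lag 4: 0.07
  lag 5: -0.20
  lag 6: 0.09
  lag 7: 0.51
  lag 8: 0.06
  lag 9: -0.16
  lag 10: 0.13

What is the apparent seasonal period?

The largest autocorrelation is r_7 = 0.51; the remaining lags stay at or below 0.13.
The dominant spike at lag 7 indicates a seasonal period of 7.

7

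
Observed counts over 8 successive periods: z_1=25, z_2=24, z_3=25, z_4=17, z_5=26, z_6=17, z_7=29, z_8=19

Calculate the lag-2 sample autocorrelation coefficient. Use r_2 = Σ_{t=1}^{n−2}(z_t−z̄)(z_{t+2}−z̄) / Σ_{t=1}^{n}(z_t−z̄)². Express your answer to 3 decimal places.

Mean z̄ = (25 + 24 + 25 + 17 + 26 + 17 + 29 + 19)/8 = 22.7500
Σ(z_t−z̄)(z_{t+2}−z̄) = (5.0625) + (-7.1875) + (7.3125) + (33.0625) + (20.3125) + (21.5625) = 80.1250
Denominator Σ(z_t−z̄)² = 141.5000
r_2 = 80.1250 / 141.5000 = 0.566

0.566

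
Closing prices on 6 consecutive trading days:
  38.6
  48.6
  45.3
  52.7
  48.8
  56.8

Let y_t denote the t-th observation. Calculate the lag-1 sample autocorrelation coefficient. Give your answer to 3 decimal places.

Mean ȳ = (38.6 + 48.6 + 45.3 + 52.7 + 48.8 + 56.8)/6 = 48.4667
Σ(y_t−ȳ)(y_{t+1}−ȳ) = (-1.3156) + (-0.4222) + (-13.4056) + (1.4111) + (2.7778) = -10.9544
Denominator Σ(y_t−ȳ)² = 194.8733
r_1 = -10.9544 / 194.8733 = -0.056

-0.056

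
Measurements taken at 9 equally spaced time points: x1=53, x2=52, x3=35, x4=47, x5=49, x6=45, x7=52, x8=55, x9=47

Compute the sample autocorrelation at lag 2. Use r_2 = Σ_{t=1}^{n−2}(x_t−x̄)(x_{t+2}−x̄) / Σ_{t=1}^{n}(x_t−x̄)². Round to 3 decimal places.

Mean x̄ = (53 + 52 + 35 + 47 + 49 + 45 + 52 + 55 + 47)/9 = 48.3333
Σ(x_t−x̄)(x_{t+2}−x̄) = (-62.2222) + (-4.8889) + (-8.8889) + (4.4444) + (2.4444) + (-22.2222) + (-4.8889) = -96.2222
Denominator Σ(x_t−x̄)² = 286.0000
r_2 = -96.2222 / 286.0000 = -0.336

-0.336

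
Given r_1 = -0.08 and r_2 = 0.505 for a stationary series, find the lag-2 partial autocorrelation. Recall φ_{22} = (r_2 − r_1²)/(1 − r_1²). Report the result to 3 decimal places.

φ_{22} = (r_2 − r_1²) / (1 − r_1²)
r_1² = (-0.08)² = 0.0064
Numerator = 0.505 − 0.0064 = 0.4986; denominator = 1 − 0.0064 = 0.9936
φ_{22} = 0.4986 / 0.9936 = 0.502

0.502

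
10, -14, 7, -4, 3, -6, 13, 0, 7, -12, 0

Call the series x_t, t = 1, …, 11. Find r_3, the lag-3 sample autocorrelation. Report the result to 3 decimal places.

Mean x̄ = (10 − 14 + 7 − 4 + 3 − 6 + 13 + 0 + 7 − 12 + 0)/11 = 0.3636
Numerator Σ_{t=1}^{8}(x_t−x̄)(x_{t+3}−x̄) = -376.5785
Denominator Σ(x_t−x̄)² = 766.5455
r_3 = -376.5785 / 766.5455 = -0.491

-0.491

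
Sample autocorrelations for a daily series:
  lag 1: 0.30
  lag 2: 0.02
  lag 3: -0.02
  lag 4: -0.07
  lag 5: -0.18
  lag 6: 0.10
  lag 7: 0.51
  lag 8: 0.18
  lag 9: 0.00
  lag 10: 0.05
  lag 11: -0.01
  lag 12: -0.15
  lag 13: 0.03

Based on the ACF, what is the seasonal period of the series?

The largest autocorrelation is r_7 = 0.51; the remaining lags stay at or below 0.30. The elevated value at lag 1 (0.30), dropping to 0.02 at lag 2, reflects decaying short-term dependence rather than seasonality.
The dominant spike at lag 7 indicates a seasonal period of 7.

7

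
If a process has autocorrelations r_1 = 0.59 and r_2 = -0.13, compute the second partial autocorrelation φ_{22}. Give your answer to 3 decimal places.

φ_{22} = (r_2 − r_1²) / (1 − r_1²)
r_1² = (0.59)² = 0.3481
Numerator = -0.13 − 0.3481 = -0.4781; denominator = 1 − 0.3481 = 0.6519
φ_{22} = -0.4781 / 0.6519 = -0.733

-0.733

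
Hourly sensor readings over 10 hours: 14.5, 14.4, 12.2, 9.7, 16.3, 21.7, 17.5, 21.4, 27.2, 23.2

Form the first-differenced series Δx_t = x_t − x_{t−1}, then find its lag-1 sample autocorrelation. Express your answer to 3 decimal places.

-0.178

First differences Δx: -0.1, -2.2, -2.5, 6.6, 5.4, -4.2, 3.9, 5.8, -4.0
Mean of differences = 0.9667
Numerator Σ(Δx_t−Δx̄)(Δx_{t+1}−Δx̄) = -28.0878
Denominator Σ(Δx_t−Δx̄)² = 157.9000
r_1(Δx) = -28.0878 / 157.9000 = -0.178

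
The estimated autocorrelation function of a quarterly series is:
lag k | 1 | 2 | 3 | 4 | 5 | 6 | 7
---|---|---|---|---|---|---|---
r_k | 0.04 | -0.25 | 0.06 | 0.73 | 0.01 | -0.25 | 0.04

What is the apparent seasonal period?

The largest autocorrelation is r_4 = 0.73; the remaining lags stay at or below 0.06.
The dominant spike at lag 4 indicates a seasonal period of 4.

4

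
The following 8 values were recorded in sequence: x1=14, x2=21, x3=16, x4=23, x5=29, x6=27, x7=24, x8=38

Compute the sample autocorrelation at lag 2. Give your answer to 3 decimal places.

0.203

Mean x̄ = (14 + 21 + 16 + 23 + 29 + 27 + 24 + 38)/8 = 24.0000
Deviations from mean: -10.0000, -3.0000, -8.0000, -1.0000, 5.0000, 3.0000, 0.0000, 14.0000
Numerator Σ_{t=1}^{6}(x_t−x̄)(x_{t+2}−x̄) = 82.0000
Denominator Σ(x_t−x̄)² = 404.0000
r_2 = 82.0000 / 404.0000 = 0.203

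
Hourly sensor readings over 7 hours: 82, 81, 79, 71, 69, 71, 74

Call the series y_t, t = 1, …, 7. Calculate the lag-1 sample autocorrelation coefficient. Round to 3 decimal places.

0.608

Mean ȳ = (82 + 81 + 79 + 71 + 69 + 71 + 74)/7 = 75.2857
Σ(y_t−ȳ)(y_{t+1}−ȳ) = (38.3673) + (21.2245) + (-15.9184) + (26.9388) + (26.9388) + (5.5102) = 103.0612
Denominator Σ(y_t−ȳ)² = 169.4286
r_1 = 103.0612 / 169.4286 = 0.608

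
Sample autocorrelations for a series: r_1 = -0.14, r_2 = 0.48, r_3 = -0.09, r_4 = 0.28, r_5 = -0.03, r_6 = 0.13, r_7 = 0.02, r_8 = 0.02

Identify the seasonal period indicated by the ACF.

2

The largest autocorrelation is r_2 = 0.48, with a weaker echo at lag 4 (0.28); the remaining lags stay at or below 0.13.
The dominant spike at lag 2 indicates a seasonal period of 2.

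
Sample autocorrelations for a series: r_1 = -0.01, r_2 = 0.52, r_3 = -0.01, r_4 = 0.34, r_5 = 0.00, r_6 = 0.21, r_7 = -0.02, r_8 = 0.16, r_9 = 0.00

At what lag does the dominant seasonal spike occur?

The largest autocorrelation is r_2 = 0.52, with weaker echoes at lags 4 (0.34), 6 (0.21) and 8 (0.16); the remaining lags stay at or below 0.00.
The dominant spike at lag 2 indicates a seasonal period of 2.

2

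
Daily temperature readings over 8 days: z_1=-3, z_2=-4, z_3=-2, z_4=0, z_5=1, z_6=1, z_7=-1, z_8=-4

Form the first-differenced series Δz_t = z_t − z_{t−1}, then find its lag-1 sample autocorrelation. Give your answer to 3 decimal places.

0.455

First differences Δz: -1, 2, 2, 1, 0, -2, -3
Mean of differences = -0.1429
Numerator Σ(Δz_t−Δz̄)(Δz_{t+1}−Δz̄) = 10.4082
Denominator Σ(Δz_t−Δz̄)² = 22.8571
r_1(Δz) = 10.4082 / 22.8571 = 0.455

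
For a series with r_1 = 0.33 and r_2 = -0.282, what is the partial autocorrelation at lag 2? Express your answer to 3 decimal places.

-0.439

φ_{22} = (r_2 − r_1²) / (1 − r_1²)
r_1² = (0.33)² = 0.1089
Numerator = -0.282 − 0.1089 = -0.3909; denominator = 1 − 0.1089 = 0.8911
φ_{22} = -0.3909 / 0.8911 = -0.439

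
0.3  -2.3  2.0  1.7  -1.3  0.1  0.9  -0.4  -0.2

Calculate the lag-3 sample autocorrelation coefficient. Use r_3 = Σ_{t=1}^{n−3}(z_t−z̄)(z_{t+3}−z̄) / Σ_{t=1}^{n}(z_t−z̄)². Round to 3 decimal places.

Mean z̄ = (0.3 − 2.3 + 2.0 + 1.7 − 1.3 + 0.1 + 0.9 − 0.4 − 0.2)/9 = 0.0889
Σ(z_t−z̄)(z_{t+3}−z̄) = (0.3401) + (3.3179) + (0.0212) + (1.3068) + (0.6790) + (-0.0032) = 5.6619
Denominator Σ(z_t−z̄)² = 14.9089
r_3 = 5.6619 / 14.9089 = 0.380

0.380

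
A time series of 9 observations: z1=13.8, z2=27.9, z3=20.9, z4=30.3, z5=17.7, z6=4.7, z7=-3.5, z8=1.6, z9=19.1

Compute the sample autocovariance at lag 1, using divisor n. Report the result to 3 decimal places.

Mean z̄ = (13.8 + 27.9 + 20.9 + 30.3 + 17.7 + 4.7 − 3.5 + 1.6 + 19.1)/9 = 14.7222
Σ_{t=1}^{8}(z_t−z̄)(z_{t+1}−z̄) = 546.3328
γ_1 = 546.3328 / 9 = 60.704

60.704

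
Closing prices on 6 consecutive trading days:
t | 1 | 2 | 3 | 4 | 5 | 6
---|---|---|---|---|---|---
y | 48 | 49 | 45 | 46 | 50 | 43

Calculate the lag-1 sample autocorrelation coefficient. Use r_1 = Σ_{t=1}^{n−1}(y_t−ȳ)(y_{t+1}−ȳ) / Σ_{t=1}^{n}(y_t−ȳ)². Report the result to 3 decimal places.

-0.422

Mean ȳ = (48 + 49 + 45 + 46 + 50 + 43)/6 = 46.8333
Deviations from mean: 1.1667, 2.1667, -1.8333, -0.8333, 3.1667, -3.8333
Σ(y_t−ȳ)(y_{t+1}−ȳ) = (2.5278) + (-3.9722) + (1.5278) + (-2.6389) + (-12.1389) = -14.6944
Denominator Σ(y_t−ȳ)² = 34.8333
r_1 = -14.6944 / 34.8333 = -0.422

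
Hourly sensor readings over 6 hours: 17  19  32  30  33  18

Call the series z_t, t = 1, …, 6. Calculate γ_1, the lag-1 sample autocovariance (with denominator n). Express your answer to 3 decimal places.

4.551

Mean z̄ = (17 + 19 + 32 + 30 + 33 + 18)/6 = 24.8333
Σ_{t=1}^{5}(z_t−z̄)(z_{t+1}−z̄) = 27.3056
γ_1 = 27.3056 / 6 = 4.551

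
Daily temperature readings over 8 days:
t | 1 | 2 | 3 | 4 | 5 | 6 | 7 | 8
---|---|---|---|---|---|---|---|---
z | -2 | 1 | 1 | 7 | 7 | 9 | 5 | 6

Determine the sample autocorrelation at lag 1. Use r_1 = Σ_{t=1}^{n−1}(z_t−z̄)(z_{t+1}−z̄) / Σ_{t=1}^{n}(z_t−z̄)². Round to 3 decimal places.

0.467

Mean z̄ = (-2 + 1 + 1 + 7 + 7 + 9 + 5 + 6)/8 = 4.2500
Deviations from mean: -6.2500, -3.2500, -3.2500, 2.7500, 2.7500, 4.7500, 0.7500, 1.7500
Σ(z_t−z̄)(z_{t+1}−z̄) = (20.3125) + (10.5625) + (-8.9375) + (7.5625) + (13.0625) + (3.5625) + (1.3125) = 47.4375
Denominator Σ(z_t−z̄)² = 101.5000
r_1 = 47.4375 / 101.5000 = 0.467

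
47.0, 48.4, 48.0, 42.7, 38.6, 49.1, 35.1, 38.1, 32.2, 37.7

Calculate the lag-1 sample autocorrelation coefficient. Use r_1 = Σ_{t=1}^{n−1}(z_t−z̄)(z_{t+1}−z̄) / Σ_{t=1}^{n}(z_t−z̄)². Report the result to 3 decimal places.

0.308

Mean z̄ = (47.0 + 48.4 + 48.0 + 42.7 + 38.6 + 49.1 + 35.1 + 38.1 + 32.2 + 37.7)/10 = 41.6900
Numerator Σ_{t=1}^{9}(z_t−z̄)(z_{t+1}−z̄) = 105.0859
Denominator Σ(z_t−z̄)² = 340.8090
r_1 = 105.0859 / 340.8090 = 0.308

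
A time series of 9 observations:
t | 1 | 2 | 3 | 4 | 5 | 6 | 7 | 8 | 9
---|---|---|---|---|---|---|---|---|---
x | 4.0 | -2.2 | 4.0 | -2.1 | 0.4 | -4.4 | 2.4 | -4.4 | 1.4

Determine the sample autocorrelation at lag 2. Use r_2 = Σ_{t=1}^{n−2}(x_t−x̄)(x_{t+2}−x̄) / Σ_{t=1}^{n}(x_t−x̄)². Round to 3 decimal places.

0.628

Mean x̄ = (4.0 − 2.2 + 4.0 − 2.1 + 0.4 − 4.4 + 2.4 − 4.4 + 1.4)/9 = -0.1000
Σ(x_t−x̄)(x_{t+2}−x̄) = (16.8100) + (4.2000) + (2.0500) + (8.6000) + (1.2500) + (18.4900) + (3.7500) = 55.1500
Denominator Σ(x_t−x̄)² = 87.7600
r_2 = 55.1500 / 87.7600 = 0.628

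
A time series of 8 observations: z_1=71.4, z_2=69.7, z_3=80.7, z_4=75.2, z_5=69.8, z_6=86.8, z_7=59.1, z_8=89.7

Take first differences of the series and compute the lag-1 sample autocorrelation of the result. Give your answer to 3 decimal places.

First differences Δz: -1.7, 11.0, -5.5, -5.4, 17.0, -27.7, 30.6
Mean of differences = 2.6143
Numerator Σ(Δz_t−Δz̄)(Δz_{t+1}−Δz̄) = -1438.9431
Denominator Σ(Δz_t−Δz̄)² = 2128.1086
r_1(Δz) = -1438.9431 / 2128.1086 = -0.676

-0.676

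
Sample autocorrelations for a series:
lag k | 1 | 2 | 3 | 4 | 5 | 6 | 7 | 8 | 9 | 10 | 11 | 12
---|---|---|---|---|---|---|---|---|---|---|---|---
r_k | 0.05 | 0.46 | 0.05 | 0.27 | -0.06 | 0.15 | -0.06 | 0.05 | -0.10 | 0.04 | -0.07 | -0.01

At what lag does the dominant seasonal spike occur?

The largest autocorrelation is r_2 = 0.46, with weaker echoes at lags 4 (0.27) and 6 (0.15); the remaining lags stay at or below 0.05.
The dominant spike at lag 2 indicates a seasonal period of 2.

2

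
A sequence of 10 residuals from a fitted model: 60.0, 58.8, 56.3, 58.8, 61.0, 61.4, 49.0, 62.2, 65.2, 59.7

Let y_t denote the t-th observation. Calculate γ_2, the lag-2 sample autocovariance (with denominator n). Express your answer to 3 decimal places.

Mean ȳ = (60.0 + 58.8 + 56.3 + 58.8 + 61.0 + 61.4 + 49.0 + 62.2 + 65.2 + 59.7)/10 = 59.2400
Σ_{t=1}^{8}(y_t−ȳ)(y_{t+2}−ȳ) = -79.4632
γ_2 = -79.4632 / 10 = -7.946

-7.946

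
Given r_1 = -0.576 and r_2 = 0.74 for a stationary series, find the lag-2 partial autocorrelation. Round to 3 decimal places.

0.611

φ_{22} = (r_2 − r_1²) / (1 − r_1²)
r_1² = (-0.576)² = 0.331776
Numerator = 0.74 − 0.3318 = 0.4082; denominator = 1 − 0.3318 = 0.6682
φ_{22} = 0.4082 / 0.6682 = 0.611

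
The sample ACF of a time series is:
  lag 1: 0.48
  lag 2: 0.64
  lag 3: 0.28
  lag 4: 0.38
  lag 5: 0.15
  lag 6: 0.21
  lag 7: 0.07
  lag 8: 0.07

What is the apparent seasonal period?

2

The largest autocorrelation is r_2 = 0.64; the remaining lags stay at or below 0.48.
The dominant spike at lag 2 indicates a seasonal period of 2.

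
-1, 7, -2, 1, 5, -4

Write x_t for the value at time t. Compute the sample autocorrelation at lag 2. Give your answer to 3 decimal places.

Mean x̄ = (-1 + 7 − 2 + 1 + 5 − 4)/6 = 1.0000
Σ(x_t−x̄)(x_{t+2}−x̄) = (6.0000) + (0.0000) + (-12.0000) + (0.0000) = -6.0000
Denominator Σ(x_t−x̄)² = 90.0000
r_2 = -6.0000 / 90.0000 = -0.067

-0.067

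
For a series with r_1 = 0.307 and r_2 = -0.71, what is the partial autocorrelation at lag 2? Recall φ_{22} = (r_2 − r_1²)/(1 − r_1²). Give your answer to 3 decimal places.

-0.888

φ_{22} = (r_2 − r_1²) / (1 − r_1²)
r_1² = (0.307)² = 0.094249
Numerator = -0.71 − 0.0942 = -0.8042; denominator = 1 − 0.0942 = 0.9058
φ_{22} = -0.8042 / 0.9058 = -0.888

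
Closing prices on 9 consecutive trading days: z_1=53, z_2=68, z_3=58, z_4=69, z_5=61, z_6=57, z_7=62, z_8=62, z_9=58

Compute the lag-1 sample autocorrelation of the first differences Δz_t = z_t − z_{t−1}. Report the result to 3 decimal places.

-0.590

First differences Δz: 15, -10, 11, -8, -4, 5, 0, -4
Mean of differences = 0.6250
Numerator Σ(Δz_t−Δz̄)(Δz_{t+1}−Δz̄) = -332.6406
Denominator Σ(Δz_t−Δz̄)² = 563.8750
r_1(Δz) = -332.6406 / 563.8750 = -0.590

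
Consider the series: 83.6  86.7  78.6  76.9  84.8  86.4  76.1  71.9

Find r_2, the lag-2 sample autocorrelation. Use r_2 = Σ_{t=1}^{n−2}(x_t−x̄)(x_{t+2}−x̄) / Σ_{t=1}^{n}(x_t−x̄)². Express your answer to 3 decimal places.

Mean x̄ = (83.6 + 86.7 + 78.6 + 76.9 + 84.8 + 86.4 + 76.1 + 71.9)/8 = 80.6250
Deviations from mean: 2.9750, 6.0750, -2.0250, -3.7250, 4.1750, 5.7750, -4.5250, -8.7250
Numerator Σ_{t=1}^{6}(x_t−x̄)(x_{t+2}−x̄) = -127.8988
Denominator Σ(x_t−x̄)² = 211.1150
r_2 = -127.8988 / 211.1150 = -0.606

-0.606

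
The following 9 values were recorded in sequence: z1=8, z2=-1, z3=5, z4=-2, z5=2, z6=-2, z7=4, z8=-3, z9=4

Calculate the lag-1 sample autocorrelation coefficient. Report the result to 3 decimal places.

Mean z̄ = (8 − 1 + 5 − 2 + 2 − 2 + 4 − 3 + 4)/9 = 1.6667
Numerator Σ_{t=1}^{8}(z_t−z̄)(z_{t+1}−z̄) = -70.7778
Denominator Σ(z_t−z̄)² = 118.0000
r_1 = -70.7778 / 118.0000 = -0.600

-0.600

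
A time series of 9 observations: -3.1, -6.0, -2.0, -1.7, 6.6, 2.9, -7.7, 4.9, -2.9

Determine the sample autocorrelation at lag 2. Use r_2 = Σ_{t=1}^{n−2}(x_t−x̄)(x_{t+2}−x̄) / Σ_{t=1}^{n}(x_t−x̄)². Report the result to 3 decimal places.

-0.106

Mean x̄ = (-3.1 − 6.0 − 2.0 − 1.7 + 6.6 + 2.9 − 7.7 + 4.9 − 2.9)/9 = -1.0000
Numerator Σ_{t=1}^{7}(x_t−x̄)(x_{t+2}−x̄) = -19.9100
Denominator Σ(x_t−x̄)² = 187.1800
r_2 = -19.9100 / 187.1800 = -0.106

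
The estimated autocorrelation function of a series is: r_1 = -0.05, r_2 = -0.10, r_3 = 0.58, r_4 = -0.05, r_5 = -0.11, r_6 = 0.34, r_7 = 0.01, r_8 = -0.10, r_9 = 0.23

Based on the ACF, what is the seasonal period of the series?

The largest autocorrelation is r_3 = 0.58, with weaker echoes at lags 6 (0.34) and 9 (0.23); the remaining lags stay at or below 0.01.
The dominant spike at lag 3 indicates a seasonal period of 3.

3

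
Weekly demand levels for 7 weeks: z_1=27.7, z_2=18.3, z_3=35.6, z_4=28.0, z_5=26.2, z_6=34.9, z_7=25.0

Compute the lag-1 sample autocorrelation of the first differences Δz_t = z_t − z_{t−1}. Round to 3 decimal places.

-0.604

First differences Δz: -9.4, 17.3, -7.6, -1.8, 8.7, -9.9
Mean of differences = -0.4500
Numerator Σ(Δz_t−Δz̄)(Δz_{t+1}−Δz̄) = -374.9425
Denominator Σ(Δz_t−Δz̄)² = 621.1350
r_1(Δz) = -374.9425 / 621.1350 = -0.604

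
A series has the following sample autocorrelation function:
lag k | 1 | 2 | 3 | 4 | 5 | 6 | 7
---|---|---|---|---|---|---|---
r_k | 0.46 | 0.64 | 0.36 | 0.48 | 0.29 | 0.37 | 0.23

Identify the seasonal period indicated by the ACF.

The largest autocorrelation is r_2 = 0.64, with a weaker echo at lag 4 (0.48); the remaining lags stay at or below 0.46.
The dominant spike at lag 2 indicates a seasonal period of 2.

2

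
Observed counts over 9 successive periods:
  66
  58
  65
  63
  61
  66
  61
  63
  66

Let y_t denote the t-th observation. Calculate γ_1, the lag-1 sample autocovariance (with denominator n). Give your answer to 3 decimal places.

-4.018

Mean ȳ = (66 + 58 + 65 + 63 + 61 + 66 + 61 + 63 + 66)/9 = 63.2222
Σ_{t=1}^{8}(y_t−ȳ)(y_{t+1}−ȳ) = -36.1605
γ_1 = -36.1605 / 9 = -4.018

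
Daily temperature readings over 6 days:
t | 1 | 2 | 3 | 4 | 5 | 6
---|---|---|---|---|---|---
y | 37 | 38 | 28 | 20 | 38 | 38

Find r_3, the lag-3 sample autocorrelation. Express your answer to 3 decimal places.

Mean ȳ = (37 + 38 + 28 + 20 + 38 + 38)/6 = 33.1667
Σ(y_t−ȳ)(y_{t+3}−ȳ) = (-50.4722) + (23.3611) + (-24.9722) = -52.0833
Denominator Σ(y_t−ȳ)² = 284.8333
r_3 = -52.0833 / 284.8333 = -0.183

-0.183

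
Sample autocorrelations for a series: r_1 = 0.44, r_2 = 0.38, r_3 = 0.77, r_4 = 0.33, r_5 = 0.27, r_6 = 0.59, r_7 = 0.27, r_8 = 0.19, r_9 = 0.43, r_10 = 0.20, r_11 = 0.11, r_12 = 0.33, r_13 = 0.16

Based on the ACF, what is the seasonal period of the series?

3

The largest autocorrelation is r_3 = 0.77, with a weaker echo at lag 6 (0.59); the remaining lags stay at or below 0.44. The elevated value at lag 1 (0.44), dropping to 0.38 at lag 2, reflects decaying short-term dependence rather than seasonality.
The dominant spike at lag 3 indicates a seasonal period of 3.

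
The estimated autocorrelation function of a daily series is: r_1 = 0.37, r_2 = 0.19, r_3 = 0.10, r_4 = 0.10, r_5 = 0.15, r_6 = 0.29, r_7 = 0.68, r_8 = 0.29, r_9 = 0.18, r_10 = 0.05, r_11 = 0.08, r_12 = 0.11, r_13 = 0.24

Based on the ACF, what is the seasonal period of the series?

7

The largest autocorrelation is r_7 = 0.68; the remaining lags stay at or below 0.37. The elevated value at lag 1 (0.37), dropping to 0.19 at lag 2, reflects decaying short-term dependence rather than seasonality.
The dominant spike at lag 7 indicates a seasonal period of 7.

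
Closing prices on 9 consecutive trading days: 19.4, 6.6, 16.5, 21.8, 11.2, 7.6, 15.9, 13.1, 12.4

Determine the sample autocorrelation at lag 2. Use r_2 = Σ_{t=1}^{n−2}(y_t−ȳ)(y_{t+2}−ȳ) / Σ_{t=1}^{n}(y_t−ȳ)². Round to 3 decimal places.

-0.500

Mean ȳ = (19.4 + 6.6 + 16.5 + 21.8 + 11.2 + 7.6 + 15.9 + 13.1 + 12.4)/9 = 13.8333
Σ(y_t−ȳ)(y_{t+2}−ȳ) = (14.8444) + (-57.6256) + (-7.0222) + (-49.6589) + (-5.4422) + (4.5711) + (-2.9622) = -103.2956
Denominator Σ(y_t−ȳ)² = 206.5400
r_2 = -103.2956 / 206.5400 = -0.500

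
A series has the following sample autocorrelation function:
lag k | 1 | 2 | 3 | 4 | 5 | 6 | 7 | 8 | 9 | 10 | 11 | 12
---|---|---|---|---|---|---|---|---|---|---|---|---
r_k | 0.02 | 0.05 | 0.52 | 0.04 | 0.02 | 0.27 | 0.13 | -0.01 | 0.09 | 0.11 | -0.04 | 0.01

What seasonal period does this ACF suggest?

The largest autocorrelation is r_3 = 0.52, with a weaker echo at lag 6 (0.27); the remaining lags stay at or below 0.13.
The dominant spike at lag 3 indicates a seasonal period of 3.

3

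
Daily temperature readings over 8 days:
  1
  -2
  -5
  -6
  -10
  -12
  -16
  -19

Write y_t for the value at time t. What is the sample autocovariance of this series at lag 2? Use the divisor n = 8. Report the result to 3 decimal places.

10.449

Mean ȳ = (1 − 2 − 5 − 6 − 10 − 12 − 16 − 19)/8 = -8.6250
Deviations: 9.6250, 6.6250, 3.6250, 2.6250, -1.3750, -3.3750, -7.3750, -10.3750
Σ_{t=1}^{6}(y_t−ȳ)(y_{t+2}−ȳ) = 83.5938
γ_2 = 83.5938 / 8 = 10.449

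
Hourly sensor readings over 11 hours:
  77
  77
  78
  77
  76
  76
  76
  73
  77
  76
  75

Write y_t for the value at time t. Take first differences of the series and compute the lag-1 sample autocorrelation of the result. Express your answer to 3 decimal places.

-0.515

First differences Δy: 0, 1, -1, -1, 0, 0, -3, 4, -1, -1
Mean of differences = -0.2000
Numerator Σ(Δy_t−Δȳ)(Δy_{t+1}−Δȳ) = -15.2400
Denominator Σ(Δy_t−Δȳ)² = 29.6000
r_1(Δy) = -15.2400 / 29.6000 = -0.515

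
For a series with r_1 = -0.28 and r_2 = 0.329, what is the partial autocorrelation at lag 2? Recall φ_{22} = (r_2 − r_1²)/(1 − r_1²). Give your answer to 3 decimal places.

0.272

φ_{22} = (r_2 − r_1²) / (1 − r_1²)
r_1² = (-0.28)² = 0.0784
Numerator = 0.329 − 0.0784 = 0.2506; denominator = 1 − 0.0784 = 0.9216
φ_{22} = 0.2506 / 0.9216 = 0.272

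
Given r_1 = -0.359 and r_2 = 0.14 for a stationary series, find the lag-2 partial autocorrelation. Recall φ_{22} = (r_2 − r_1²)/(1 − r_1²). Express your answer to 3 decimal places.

φ_{22} = (r_2 − r_1²) / (1 − r_1²)
r_1² = (-0.359)² = 0.128881
Numerator = 0.14 − 0.1289 = 0.0111; denominator = 1 − 0.1289 = 0.8711
φ_{22} = 0.0111 / 0.8711 = 0.013

0.013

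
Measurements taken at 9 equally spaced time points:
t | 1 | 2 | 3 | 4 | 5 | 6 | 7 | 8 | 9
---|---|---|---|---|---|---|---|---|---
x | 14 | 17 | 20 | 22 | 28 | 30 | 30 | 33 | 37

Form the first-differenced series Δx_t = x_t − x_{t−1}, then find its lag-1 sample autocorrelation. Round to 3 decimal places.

-0.156

First differences Δx: 3, 3, 2, 6, 2, 0, 3, 4
Mean of differences = 2.8750
Numerator Σ(Δx_t−Δx̄)(Δx_{t+1}−Δx̄) = -3.2656
Denominator Σ(Δx_t−Δx̄)² = 20.8750
r_1(Δx) = -3.2656 / 20.8750 = -0.156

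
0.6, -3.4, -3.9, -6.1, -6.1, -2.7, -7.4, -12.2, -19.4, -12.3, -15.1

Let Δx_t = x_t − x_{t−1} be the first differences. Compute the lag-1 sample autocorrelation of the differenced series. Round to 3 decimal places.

-0.265

First differences Δx: -4.0, -0.5, -2.2, 0.0, 3.4, -4.7, -4.8, -7.2, 7.1, -2.8
Mean of differences = -1.5700
Numerator Σ(Δx_t−Δx̄)(Δx_{t+1}−Δx̄) = -43.1979
Denominator Σ(Δx_t−Δx̄)² = 163.2210
r_1(Δx) = -43.1979 / 163.2210 = -0.265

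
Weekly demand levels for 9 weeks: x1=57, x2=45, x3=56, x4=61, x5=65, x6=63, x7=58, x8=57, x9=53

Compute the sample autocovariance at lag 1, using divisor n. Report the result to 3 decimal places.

10.291

Mean x̄ = (57 + 45 + 56 + 61 + 65 + 63 + 58 + 57 + 53)/9 = 57.2222
Σ_{t=1}^{8}(x_t−x̄)(x_{t+1}−x̄) = 92.6173
γ_1 = 92.6173 / 9 = 10.291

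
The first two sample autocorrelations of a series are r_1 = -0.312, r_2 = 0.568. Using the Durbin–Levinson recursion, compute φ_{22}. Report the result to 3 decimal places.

φ_{22} = (r_2 − r_1²) / (1 − r_1²)
r_1² = (-0.312)² = 0.097344
Numerator = 0.568 − 0.0973 = 0.4707; denominator = 1 − 0.0973 = 0.9027
φ_{22} = 0.4707 / 0.9027 = 0.521

0.521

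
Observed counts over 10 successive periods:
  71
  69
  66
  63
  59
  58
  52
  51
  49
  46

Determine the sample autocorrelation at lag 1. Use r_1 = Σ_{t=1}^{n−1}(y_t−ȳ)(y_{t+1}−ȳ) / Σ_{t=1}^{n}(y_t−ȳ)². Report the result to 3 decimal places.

Mean ȳ = (71 + 69 + 66 + 63 + 59 + 58 + 52 + 51 + 49 + 46)/10 = 58.4000
Numerator Σ_{t=1}^{9}(y_t−ȳ)(y_{t+1}−ȳ) = 487.6400
Denominator Σ(y_t−ȳ)² = 688.4000
r_1 = 487.6400 / 688.4000 = 0.708

0.708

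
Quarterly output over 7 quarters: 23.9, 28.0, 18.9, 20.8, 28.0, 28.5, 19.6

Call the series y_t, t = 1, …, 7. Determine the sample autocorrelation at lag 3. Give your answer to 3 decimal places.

Mean ȳ = (23.9 + 28.0 + 18.9 + 20.8 + 28.0 + 28.5 + 19.6)/7 = 23.9571
Numerator Σ_{t=1}^{4}(y_t−ȳ)(y_{t+3}−ȳ) = 7.3073
Denominator Σ(y_t−ȳ)² = 107.8571
r_3 = 7.3073 / 107.8571 = 0.068

0.068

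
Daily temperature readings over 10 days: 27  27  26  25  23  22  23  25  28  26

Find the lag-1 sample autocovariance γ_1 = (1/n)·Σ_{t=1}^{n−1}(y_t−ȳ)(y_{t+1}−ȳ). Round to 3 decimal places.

Mean ȳ = (27 + 27 + 26 + 25 + 23 + 22 + 23 + 25 + 28 + 26)/10 = 25.2000
Σ_{t=1}^{9}(y_t−ȳ)(y_{t+1}−ȳ) = 21.1600
γ_1 = 21.1600 / 10 = 2.116

2.116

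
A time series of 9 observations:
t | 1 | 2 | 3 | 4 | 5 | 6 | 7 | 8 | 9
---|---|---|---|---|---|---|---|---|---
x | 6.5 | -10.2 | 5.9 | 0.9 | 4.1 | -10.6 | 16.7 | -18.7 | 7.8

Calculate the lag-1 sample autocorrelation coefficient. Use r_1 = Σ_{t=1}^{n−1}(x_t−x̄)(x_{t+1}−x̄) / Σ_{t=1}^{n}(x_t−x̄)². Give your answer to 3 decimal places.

-0.793

Mean x̄ = (6.5 − 10.2 + 5.9 + 0.9 + 4.1 − 10.6 + 16.7 − 18.7 + 7.8)/9 = 0.2667
Numerator Σ_{t=1}^{8}(x_t−x̄)(x_{t+1}−x̄) = -793.0078
Denominator Σ(x_t−x̄)² = 999.8600
r_1 = -793.0078 / 999.8600 = -0.793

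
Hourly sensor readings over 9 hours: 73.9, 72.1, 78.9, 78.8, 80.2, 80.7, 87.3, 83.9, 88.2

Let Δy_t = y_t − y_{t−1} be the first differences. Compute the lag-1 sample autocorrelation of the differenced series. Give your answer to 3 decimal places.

-0.706

First differences Δy: -1.8, 6.8, -0.1, 1.4, 0.5, 6.6, -3.4, 4.3
Mean of differences = 1.7875
Numerator Σ(Δy_t−Δȳ)(Δy_{t+1}−Δȳ) = -70.4077
Denominator Σ(Δy_t−Δȳ)² = 99.7488
r_1(Δy) = -70.4077 / 99.7488 = -0.706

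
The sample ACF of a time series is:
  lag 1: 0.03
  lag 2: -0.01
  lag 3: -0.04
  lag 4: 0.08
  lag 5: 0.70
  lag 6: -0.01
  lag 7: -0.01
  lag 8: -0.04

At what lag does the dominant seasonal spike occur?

The largest autocorrelation is r_5 = 0.70; the remaining lags stay at or below 0.08.
The dominant spike at lag 5 indicates a seasonal period of 5.

5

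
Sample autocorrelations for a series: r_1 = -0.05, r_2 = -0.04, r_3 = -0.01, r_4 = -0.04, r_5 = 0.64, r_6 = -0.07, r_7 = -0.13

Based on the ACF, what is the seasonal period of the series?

The largest autocorrelation is r_5 = 0.64; the remaining lags stay at or below -0.01.
The dominant spike at lag 5 indicates a seasonal period of 5.

5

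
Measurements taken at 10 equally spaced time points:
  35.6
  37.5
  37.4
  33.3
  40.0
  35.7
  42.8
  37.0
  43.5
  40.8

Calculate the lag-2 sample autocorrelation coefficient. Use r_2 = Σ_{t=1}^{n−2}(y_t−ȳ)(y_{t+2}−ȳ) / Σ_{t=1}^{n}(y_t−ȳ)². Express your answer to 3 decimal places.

Mean ȳ = (35.6 + 37.5 + 37.4 + 33.3 + 40.0 + 35.7 + 42.8 + 37.0 + 43.5 + 40.8)/10 = 38.3600
Numerator Σ_{t=1}^{8}(y_t−ȳ)(y_{t+2}−ȳ) = 49.2888
Denominator Σ(y_t−ȳ)² = 98.5840
r_2 = 49.2888 / 98.5840 = 0.500

0.500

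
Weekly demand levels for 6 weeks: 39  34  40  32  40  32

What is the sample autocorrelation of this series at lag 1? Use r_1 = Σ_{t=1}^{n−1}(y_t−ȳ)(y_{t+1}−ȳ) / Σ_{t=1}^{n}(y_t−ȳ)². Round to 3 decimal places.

-0.812

Mean ȳ = (39 + 34 + 40 + 32 + 40 + 32)/6 = 36.1667
Deviations from mean: 2.8333, -2.1667, 3.8333, -4.1667, 3.8333, -4.1667
Numerator Σ_{t=1}^{5}(y_t−ȳ)(y_{t+1}−ȳ) = -62.3611
Denominator Σ(y_t−ȳ)² = 76.8333
r_1 = -62.3611 / 76.8333 = -0.812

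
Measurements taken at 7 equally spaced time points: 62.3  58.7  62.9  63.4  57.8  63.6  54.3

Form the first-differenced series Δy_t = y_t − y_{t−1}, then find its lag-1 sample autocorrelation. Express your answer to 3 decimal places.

-0.568

First differences Δy: -3.6, 4.2, 0.5, -5.6, 5.8, -9.3
Mean of differences = -1.3333
Numerator Σ(Δy_t−Δȳ)(Δy_{t+1}−Δȳ) = -97.4844
Denominator Σ(Δy_t−Δȳ)² = 171.6733
r_1(Δy) = -97.4844 / 171.6733 = -0.568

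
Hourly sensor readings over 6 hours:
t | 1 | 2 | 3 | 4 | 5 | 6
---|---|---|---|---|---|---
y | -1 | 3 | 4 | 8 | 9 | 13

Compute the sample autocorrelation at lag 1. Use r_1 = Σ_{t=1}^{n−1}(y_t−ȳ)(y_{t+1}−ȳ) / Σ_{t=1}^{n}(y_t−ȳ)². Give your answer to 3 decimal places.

0.403

Mean ȳ = (-1 + 3 + 4 + 8 + 9 + 13)/6 = 6.0000
Numerator Σ_{t=1}^{5}(y_t−ȳ)(y_{t+1}−ȳ) = 50.0000
Denominator Σ(y_t−ȳ)² = 124.0000
r_1 = 50.0000 / 124.0000 = 0.403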